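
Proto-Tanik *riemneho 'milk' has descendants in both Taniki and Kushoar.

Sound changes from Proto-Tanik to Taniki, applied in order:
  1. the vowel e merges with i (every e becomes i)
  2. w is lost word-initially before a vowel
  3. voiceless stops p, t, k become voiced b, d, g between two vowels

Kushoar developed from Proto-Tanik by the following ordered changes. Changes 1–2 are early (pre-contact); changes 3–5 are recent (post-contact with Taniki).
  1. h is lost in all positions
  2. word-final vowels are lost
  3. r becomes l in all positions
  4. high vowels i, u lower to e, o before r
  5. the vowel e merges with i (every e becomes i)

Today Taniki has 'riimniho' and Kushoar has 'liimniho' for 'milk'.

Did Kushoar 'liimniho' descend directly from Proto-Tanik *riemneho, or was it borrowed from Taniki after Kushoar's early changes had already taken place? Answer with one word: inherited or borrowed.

If inherited, *riemneho would pass through all of Kushoar's changes:
Kushoar: start from *riemneho.
  rule 1 (h-loss): riemneho → riemneo
  rule 2 (apocope): riemneo → riemne
  rule 3 (unconditioned shift): riemne → liemne
  rule 4: no change — liemne
  rule 5 (vowel merger): liemne → liimni
  ⇒ Kushoar liimni
If borrowed from Taniki 'riimniho' after the early changes, it would undergo only the recent ones:
  rule 3 (unconditioned shift): riimniho → liimniho
  rule 4 (pre-rhotic lowering): no change (liimniho)
  rule 5 (vowel merger): no change (liimniho)
  ⇒ as a loan: liimniho
Kushoar 'liimniho' matches the loan outcome 'liimniho', not the inherited 'liimni' — it skipped the early Kushoar changes, so it was borrowed from Taniki.

borrowed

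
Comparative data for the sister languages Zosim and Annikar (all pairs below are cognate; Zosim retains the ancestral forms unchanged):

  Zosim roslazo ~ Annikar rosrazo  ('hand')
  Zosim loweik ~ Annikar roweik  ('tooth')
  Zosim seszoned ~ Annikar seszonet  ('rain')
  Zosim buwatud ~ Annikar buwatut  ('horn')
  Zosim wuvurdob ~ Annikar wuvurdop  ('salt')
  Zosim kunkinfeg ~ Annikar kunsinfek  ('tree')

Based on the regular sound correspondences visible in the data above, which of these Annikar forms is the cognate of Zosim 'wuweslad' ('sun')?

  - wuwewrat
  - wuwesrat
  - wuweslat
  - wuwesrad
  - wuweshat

roslazo ~ rosrazo — Zosim l corresponds to Annikar r after a consonant, before a back vowel.
seszoned ~ seszonet, buwatud ~ buwatut — Zosim d corresponds to Annikar t word-finally.
Applying these to Zosim 'wuweslad':
  wuweslad → wuwesrad   (l→r after a consonant, before a back vowel)
  wuwesrad → wuwesrat   (d→t word-finally)
So the Annikar cognate is 'wuwesrat'.

wuwesrat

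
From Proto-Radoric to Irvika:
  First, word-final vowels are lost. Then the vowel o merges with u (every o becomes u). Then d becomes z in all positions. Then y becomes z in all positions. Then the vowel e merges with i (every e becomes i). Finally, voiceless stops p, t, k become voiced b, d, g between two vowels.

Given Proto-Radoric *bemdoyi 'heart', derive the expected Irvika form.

Irvika: *bemdoyi > bemdoy > bemduy > bemzuy > bemzuz > bimzuz  (by apocope, vowel merger, unconditioned shift, unconditioned shift, vowel merger)

bimzuz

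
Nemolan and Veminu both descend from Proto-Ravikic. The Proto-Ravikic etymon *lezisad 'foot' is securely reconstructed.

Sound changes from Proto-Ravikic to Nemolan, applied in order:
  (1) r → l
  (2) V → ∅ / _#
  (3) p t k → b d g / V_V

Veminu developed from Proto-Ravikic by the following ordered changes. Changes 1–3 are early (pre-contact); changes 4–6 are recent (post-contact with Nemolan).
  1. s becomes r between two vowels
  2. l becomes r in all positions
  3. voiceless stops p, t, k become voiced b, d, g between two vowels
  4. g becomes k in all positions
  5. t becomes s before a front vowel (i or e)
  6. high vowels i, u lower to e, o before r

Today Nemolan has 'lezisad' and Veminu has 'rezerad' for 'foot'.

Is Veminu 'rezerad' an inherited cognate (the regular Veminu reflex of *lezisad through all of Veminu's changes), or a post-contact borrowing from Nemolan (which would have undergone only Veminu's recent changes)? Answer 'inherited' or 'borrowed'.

inherited

If inherited, *lezisad would pass through all of Veminu's changes:
Veminu: *lezisad > lezirad > rezirad > rezerad  (by rhotacism, unconditioned shift, pre-rhotic lowering)
If borrowed from Nemolan 'lezisad' after the early changes, it would undergo only the recent ones:
  rule 4 (unconditioned shift): no change (lezisad)
  rule 5 (palatalisation): no change (lezisad)
  rule 6 (pre-rhotic lowering): no change (lezisad)
  ⇒ as a loan: lezisad
Veminu 'rezerad' matches the inherited outcome exactly, so it is an inherited cognate, not a loan.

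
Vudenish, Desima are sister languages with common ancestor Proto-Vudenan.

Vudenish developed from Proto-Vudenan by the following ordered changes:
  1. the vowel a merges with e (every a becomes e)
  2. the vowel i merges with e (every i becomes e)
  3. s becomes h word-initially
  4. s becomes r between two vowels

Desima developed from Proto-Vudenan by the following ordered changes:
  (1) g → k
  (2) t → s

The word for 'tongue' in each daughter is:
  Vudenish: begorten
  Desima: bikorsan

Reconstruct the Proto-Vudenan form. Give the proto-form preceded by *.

Position 3: Vudenish has g, Desima has k. Vudenish preserves g here (none of its changes turn any other segment into g), so the proto-segment is *g.
Position 2: Vudenish has e, Desima has i. Desima preserves i here (none of its changes turn any other segment into i), so the proto-segment is *i.
Position 6: Vudenish has t, Desima has s. Vudenish preserves t here (none of its changes turn any other segment into t), so the proto-segment is *t.
Continuing position by position gives *bigortan; check it forward:
Vudenish: start from *bigortan.
  rule 1 (vowel merger): bigortan → bigorten
  rule 2 (vowel merger): bigorten → begorten
  rule 3: no change — begorten
  rule 4: no change — begorten
  ⇒ Vudenish begorten
Desima: start from *bigortan.
  rule 1 (unconditioned shift): bigortan → bikortan
  rule 2 (unconditioned shift): bikortan → bikorsan
  ⇒ Desima bikorsan
*bigortan is the unique common source.

*bigortan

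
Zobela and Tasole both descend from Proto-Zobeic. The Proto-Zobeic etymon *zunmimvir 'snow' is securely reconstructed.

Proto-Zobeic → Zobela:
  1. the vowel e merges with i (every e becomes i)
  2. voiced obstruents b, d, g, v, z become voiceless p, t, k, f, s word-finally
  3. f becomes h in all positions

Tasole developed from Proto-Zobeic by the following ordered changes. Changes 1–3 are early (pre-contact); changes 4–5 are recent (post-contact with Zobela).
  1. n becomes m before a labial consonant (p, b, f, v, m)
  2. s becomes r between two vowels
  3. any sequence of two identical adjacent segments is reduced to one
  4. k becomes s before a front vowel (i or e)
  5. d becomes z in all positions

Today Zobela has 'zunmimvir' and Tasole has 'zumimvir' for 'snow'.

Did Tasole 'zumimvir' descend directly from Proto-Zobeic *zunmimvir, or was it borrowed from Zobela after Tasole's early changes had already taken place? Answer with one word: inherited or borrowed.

inherited

If inherited, *zunmimvir would pass through all of Tasole's changes:
Tasole: *zunmimvir > zummimvir > zumimvir  (by nasal place assimilation, degemination)
If borrowed from Zobela 'zunmimvir' after the early changes, it would undergo only the recent ones:
  rule 4 (palatalisation): no change (zunmimvir)
  rule 5 (unconditioned shift): no change (zunmimvir)
  ⇒ as a loan: zunmimvir
Tasole 'zumimvir' matches the inherited outcome exactly, so it is an inherited cognate, not a loan.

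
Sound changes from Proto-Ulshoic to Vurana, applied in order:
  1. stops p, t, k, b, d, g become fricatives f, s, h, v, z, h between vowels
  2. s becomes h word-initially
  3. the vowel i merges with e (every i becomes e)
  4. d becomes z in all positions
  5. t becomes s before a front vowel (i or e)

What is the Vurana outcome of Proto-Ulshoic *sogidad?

hohezaz

Vurana: *sogidad > sohizad > hohizad > hohezad > hohezaz  (by intervocalic lenition, debuccalisation, vowel merger, unconditioned shift)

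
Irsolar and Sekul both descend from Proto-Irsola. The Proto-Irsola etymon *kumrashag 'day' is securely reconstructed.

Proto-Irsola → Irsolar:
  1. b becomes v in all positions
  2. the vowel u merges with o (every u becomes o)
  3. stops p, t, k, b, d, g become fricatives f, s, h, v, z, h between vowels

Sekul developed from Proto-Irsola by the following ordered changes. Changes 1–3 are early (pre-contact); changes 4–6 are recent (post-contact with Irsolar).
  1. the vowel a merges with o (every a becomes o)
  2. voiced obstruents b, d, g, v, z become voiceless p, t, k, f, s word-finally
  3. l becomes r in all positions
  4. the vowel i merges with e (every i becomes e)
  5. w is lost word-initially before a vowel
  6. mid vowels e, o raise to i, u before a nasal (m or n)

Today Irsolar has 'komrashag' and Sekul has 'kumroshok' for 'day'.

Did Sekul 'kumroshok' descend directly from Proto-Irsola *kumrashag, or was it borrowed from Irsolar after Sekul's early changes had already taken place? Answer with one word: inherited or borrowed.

inherited

If inherited, *kumrashag would pass through all of Sekul's changes:
Sekul: *kumrashag > kumroshog > kumroshok  (by vowel merger, final devoicing)
If borrowed from Irsolar 'komrashag' after the early changes, it would undergo only the recent ones:
  rule 4 (vowel merger): no change (komrashag)
  rule 5 (glide loss): no change (komrashag)
  rule 6 (pre-nasal raising): komrashag → kumrashag
  ⇒ as a loan: kumrashag
Sekul 'kumroshok' matches the inherited outcome exactly, so it is an inherited cognate, not a loan.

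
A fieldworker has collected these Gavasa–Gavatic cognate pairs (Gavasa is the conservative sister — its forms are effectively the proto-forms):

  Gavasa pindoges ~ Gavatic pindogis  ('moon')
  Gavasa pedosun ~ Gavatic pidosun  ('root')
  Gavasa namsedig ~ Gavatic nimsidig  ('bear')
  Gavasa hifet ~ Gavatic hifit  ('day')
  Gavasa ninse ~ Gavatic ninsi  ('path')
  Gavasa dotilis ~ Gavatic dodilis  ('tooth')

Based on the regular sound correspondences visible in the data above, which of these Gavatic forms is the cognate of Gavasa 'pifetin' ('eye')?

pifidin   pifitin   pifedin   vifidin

pifidin

pindoges ~ pindogis, pedosun ~ pidosun — Gavasa e corresponds to Gavatic i after a consonant, before a consonant other than r, m, n, p, b, f, v.
dotilis ~ dodilis — Gavasa t corresponds to Gavatic d between vowels (before a front vowel).
Applying these to Gavasa 'pifetin':
  pifetin → pifitin   (e→i after a consonant, before a consonant other than r, m, n, p, b, f, v)
  pifitin → pifidin   (t→d between vowels (before a front vowel))
So the Gavatic cognate is 'pifidin'.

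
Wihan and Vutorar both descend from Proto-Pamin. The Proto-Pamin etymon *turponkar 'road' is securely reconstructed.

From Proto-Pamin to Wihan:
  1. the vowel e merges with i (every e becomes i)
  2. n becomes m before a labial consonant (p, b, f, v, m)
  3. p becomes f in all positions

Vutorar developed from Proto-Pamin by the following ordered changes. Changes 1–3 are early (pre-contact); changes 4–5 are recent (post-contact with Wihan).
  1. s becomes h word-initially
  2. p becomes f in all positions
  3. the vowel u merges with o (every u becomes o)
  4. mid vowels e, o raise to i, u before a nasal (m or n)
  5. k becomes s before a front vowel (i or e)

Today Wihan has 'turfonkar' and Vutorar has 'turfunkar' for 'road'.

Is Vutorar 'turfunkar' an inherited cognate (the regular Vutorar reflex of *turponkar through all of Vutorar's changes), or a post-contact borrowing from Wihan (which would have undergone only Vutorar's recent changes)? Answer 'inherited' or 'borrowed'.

borrowed

If inherited, *turponkar would pass through all of Vutorar's changes:
Vutorar: *turponkar > turfonkar > torfonkar > torfunkar  (by unconditioned shift, vowel merger, pre-nasal raising)
If borrowed from Wihan 'turfonkar' after the early changes, it would undergo only the recent ones:
  rule 4 (pre-nasal raising): turfonkar → turfunkar
  rule 5 (palatalisation): no change (turfunkar)
  ⇒ as a loan: turfunkar
Vutorar 'turfunkar' matches the loan outcome 'turfunkar', not the inherited 'torfunkar' — it skipped the early Vutorar changes, so it was borrowed from Wihan.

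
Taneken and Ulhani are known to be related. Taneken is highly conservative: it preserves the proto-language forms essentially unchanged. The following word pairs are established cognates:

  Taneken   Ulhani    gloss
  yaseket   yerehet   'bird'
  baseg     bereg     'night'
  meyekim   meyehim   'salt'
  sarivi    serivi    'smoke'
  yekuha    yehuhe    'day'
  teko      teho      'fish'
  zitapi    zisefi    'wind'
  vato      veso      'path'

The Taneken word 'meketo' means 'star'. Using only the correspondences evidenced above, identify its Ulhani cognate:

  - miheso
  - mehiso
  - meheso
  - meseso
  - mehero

meheso

yaseket ~ yerehet — Taneken k corresponds to Ulhani h between vowels (before a front vowel).
vato ~ veso — Taneken t corresponds to Ulhani s between vowels (before a back vowel).
Applying these to Taneken 'meketo':
  meketo → meheto   (k→h between vowels (before a front vowel))
  meheto → meheso   (t→s between vowels (before a back vowel))
So the Ulhani cognate is 'meheso'.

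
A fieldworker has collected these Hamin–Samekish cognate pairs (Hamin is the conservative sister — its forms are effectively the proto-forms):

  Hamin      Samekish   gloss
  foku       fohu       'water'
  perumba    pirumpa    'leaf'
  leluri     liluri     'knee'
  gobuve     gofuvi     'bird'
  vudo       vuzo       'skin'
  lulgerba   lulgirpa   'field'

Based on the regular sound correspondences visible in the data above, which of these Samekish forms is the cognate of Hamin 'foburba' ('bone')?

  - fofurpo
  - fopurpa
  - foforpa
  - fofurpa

gobuve ~ gofuvi — Hamin b corresponds to Samekish f between vowels (before a back vowel).
perumba ~ pirumpa, lulgerba ~ lulgirpa — Hamin b corresponds to Samekish p after a consonant, before a back vowel.
Applying these to Hamin 'foburba':
  foburba → fofurba   (b→f between vowels (before a back vowel))
  fofurba → fofurpa   (b→p after a consonant, before a back vowel)
So the Samekish cognate is 'fofurpa'.

fofurpa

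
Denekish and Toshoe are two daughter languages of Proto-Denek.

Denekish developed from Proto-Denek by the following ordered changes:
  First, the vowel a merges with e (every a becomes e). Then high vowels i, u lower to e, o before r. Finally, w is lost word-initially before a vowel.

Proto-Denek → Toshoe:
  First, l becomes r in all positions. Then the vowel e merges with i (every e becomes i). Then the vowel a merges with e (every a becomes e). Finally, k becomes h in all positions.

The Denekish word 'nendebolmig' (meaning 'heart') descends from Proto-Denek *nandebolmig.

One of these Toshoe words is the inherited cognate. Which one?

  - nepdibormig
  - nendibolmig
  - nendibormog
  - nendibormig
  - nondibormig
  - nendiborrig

Toshoe: *nandebolmig
  nandebolmig → nandebormig   [unconditioned shift]
  nandebormig → nandibormig   [vowel merger]
  nandibormig → nendibormig   [vowel merger]
  nendibormig (rule 4 does not apply)
  giving Toshoe nendibormig.
Only 'nendibormig' matches the regular Toshoe development of *nandebolmig.

nendibormig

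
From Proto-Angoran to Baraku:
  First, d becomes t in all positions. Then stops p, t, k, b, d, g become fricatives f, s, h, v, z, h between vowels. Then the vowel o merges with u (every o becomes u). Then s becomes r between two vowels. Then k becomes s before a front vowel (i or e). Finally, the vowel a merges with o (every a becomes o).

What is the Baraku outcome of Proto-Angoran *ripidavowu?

Baraku: start from *ripidavowu.
  rule 1 (unconditioned shift): ripidavowu → ripitavowu
  rule 2 (intervocalic lenition): ripitavowu → rifisavowu
  rule 3 (vowel merger): rifisavowu → rifisavuwu
  rule 4 (rhotacism): rifisavuwu → rifiravuwu
  rule 5: no change — rifiravuwu
  rule 6 (vowel merger): rifiravuwu → rifirovuwu
  ⇒ Baraku rifirovuwu

rifirovuwu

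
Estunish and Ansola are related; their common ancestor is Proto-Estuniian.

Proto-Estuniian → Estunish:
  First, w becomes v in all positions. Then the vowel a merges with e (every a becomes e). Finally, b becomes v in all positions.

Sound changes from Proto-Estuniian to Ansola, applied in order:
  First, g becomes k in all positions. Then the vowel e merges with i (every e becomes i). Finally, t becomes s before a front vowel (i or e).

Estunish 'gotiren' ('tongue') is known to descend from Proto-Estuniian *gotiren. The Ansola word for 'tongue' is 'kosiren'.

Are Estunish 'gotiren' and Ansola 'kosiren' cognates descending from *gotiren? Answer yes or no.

no

Derive the expected Ansola reflex of *gotiren:
Ansola: start from *gotiren.
  rule 1 (unconditioned shift): gotiren → kotiren
  rule 2 (vowel merger): kotiren → kotirin
  rule 3 (palatalisation): kotirin → kosirin
  ⇒ Ansola kosirin
The regular Ansola reflex would be 'kosirin', but the attested form is 'kosiren'. The correspondence is irregular, so they are not cognates (the Ansola form has a different source).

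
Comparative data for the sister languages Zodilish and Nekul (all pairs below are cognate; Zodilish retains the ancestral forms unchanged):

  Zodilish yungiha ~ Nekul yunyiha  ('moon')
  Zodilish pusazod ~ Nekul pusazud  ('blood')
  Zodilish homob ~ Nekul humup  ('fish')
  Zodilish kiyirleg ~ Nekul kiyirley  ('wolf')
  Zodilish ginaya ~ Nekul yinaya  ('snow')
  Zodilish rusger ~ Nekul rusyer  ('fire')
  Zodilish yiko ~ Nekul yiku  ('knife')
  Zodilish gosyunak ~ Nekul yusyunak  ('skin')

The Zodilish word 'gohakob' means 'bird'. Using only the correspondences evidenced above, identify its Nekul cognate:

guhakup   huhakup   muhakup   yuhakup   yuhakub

yuhakup

gosyunak ~ yusyunak — Zodilish g corresponds to Nekul y word-initially before a back vowel.
pusazod ~ pusazud, gosyunak ~ yusyunak — Zodilish o corresponds to Nekul u after a consonant, before a consonant other than r, m, n, p, b, f, v.
homob ~ humup — Zodilish o corresponds to Nekul u after a consonant, before a labial obstruent.
homob ~ humup — Zodilish b corresponds to Nekul p word-finally.
Applying these to Zodilish 'gohakob':
  gohakob → yohakob   (g→y word-initially before a back vowel)
  yohakob → yuhakob   (o→u after a consonant, before a consonant other than r, m, n, p, b, f, v)
  yuhakob → yuhakub   (o→u after a consonant, before a labial obstruent)
  yuhakub → yuhakup   (b→p word-finally)
So the Nekul cognate is 'yuhakup'.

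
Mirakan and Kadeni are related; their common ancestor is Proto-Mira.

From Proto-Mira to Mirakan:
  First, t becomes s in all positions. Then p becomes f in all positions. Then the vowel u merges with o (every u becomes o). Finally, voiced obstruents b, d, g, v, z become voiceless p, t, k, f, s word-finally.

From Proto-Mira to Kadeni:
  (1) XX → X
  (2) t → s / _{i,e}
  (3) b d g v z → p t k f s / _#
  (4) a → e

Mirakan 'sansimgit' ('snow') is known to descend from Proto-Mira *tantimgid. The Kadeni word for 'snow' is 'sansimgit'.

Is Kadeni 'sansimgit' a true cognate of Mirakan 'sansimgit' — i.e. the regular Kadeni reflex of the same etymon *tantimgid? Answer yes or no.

no

Derive the expected Kadeni reflex of *tantimgid:
Kadeni: *tantimgid > tansimgid > tansimgit > tensimgit  (by palatalisation, final devoicing, vowel merger)
The regular Kadeni reflex would be 'tensimgit', but the attested form is 'sansimgit'. The correspondence is irregular, so they are not cognates (the Kadeni form has a different source).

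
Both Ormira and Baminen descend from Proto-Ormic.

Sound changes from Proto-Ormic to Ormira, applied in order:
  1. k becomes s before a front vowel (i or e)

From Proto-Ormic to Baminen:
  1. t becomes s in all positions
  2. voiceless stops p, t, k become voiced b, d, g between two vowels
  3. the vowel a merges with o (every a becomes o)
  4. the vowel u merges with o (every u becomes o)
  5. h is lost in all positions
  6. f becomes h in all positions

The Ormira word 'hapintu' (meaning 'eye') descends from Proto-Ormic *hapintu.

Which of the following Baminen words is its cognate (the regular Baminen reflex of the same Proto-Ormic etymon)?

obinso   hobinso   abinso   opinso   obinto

obinso

Baminen: start from *hapintu.
  rule 1 (unconditioned shift): hapintu → hapinsu
  rule 2 (intervocalic voicing): hapinsu → habinsu
  rule 3 (vowel merger): habinsu → hobinsu
  rule 4 (vowel merger): hobinsu → hobinso
  rule 5 (h-loss): hobinso → obinso
  rule 6: no change — obinso
  ⇒ Baminen obinso
The other candidates each miss or misapply at least one Baminen change.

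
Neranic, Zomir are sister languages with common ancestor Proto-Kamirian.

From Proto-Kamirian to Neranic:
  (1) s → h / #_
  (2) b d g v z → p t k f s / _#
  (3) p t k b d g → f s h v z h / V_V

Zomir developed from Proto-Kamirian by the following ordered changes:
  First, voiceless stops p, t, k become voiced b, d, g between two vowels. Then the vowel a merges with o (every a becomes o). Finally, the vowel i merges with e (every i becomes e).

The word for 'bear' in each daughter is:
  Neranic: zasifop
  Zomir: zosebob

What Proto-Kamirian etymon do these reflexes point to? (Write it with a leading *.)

*zasipob

Position 7: Neranic has p, Zomir has b. Taking the neighbouring segments as reconstructed: Neranic p could go back to *p or *b; Zomir b can only go back to *b — the one source consistent with every daughter is *b.
Position 2: Neranic has a, Zomir has o. Neranic preserves a here (none of its changes turn any other segment into a), so the proto-segment is *a.
Position 4: Neranic has i, Zomir has e. Neranic preserves i here (none of its changes turn any other segment into i), so the proto-segment is *i.
Verify the candidate proto-form against each daughter:
Neranic: *zasipob > zasipop > zasifop  (by final devoicing, intervocalic lenition)
Zomir: *zasipob
  zasipob → zasibob   [intervocalic voicing]
  zasibob → zosibob   [vowel merger]
  zosibob → zosebob   [vowel merger]
  giving Zomir zosebob.
No other proto-form is consistent with every reflex, so the reconstruction is *zasipob.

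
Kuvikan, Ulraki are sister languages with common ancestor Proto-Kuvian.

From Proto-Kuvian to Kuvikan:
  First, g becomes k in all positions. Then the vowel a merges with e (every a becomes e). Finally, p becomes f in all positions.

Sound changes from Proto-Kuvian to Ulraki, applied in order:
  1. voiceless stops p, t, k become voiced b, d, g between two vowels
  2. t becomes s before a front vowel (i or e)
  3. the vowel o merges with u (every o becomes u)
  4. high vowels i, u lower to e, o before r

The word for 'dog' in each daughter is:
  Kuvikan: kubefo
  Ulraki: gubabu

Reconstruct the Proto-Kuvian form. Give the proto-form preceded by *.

Position 6: Kuvikan has o, Ulraki has u. Kuvikan preserves o here (none of its changes turn any other segment into o), so the proto-segment is *o.
Position 4: Kuvikan has e, Ulraki has a. Ulraki preserves a here (none of its changes turn any other segment into a), so the proto-segment is *a.
This points to *gubapo. Verify forward in each daughter:
Kuvikan: *gubapo
  gubapo → kubapo   [unconditioned shift]
  kubapo → kubepo   [vowel merger]
  kubepo → kubefo   [unconditioned shift]
  giving Kuvikan kubefo.
Ulraki: *gubapo
  gubapo → gubabo   [intervocalic voicing]
  gubabo (rule 2 does not apply)
  gubabo → gubabu   [vowel merger]
  gubabu (rule 4 does not apply)
  giving Ulraki gubabu.
No other proto-form is consistent with every reflex, so the reconstruction is *gubapo.

*gubapo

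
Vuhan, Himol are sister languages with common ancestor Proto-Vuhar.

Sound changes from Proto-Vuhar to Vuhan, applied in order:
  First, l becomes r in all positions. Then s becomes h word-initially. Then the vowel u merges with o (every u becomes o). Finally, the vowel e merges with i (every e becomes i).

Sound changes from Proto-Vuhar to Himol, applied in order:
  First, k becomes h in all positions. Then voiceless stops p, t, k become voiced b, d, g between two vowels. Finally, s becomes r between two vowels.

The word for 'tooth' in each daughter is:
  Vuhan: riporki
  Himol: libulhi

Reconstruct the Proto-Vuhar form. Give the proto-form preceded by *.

Position 5: Vuhan has r, Himol has l. Himol preserves l here (none of its changes turn any other segment into l), so the proto-segment is *l.
Position 4: Vuhan has o, Himol has u. Himol preserves u here (none of its changes turn any other segment into u), so the proto-segment is *u.
This points to *lipulki. Verify forward in each daughter:
Vuhan: *lipulki
  lipulki → ripurki   [unconditioned shift]
  ripurki (rule 2 does not apply)
  ripurki → riporki   [vowel merger]
  riporki (rule 4 does not apply)
  giving Vuhan riporki.
Himol: *lipulki > lipulhi > libulhi  (by unconditioned shift, intervocalic voicing)
No other proto-form is consistent with every reflex, so the reconstruction is *lipulki.

*lipulki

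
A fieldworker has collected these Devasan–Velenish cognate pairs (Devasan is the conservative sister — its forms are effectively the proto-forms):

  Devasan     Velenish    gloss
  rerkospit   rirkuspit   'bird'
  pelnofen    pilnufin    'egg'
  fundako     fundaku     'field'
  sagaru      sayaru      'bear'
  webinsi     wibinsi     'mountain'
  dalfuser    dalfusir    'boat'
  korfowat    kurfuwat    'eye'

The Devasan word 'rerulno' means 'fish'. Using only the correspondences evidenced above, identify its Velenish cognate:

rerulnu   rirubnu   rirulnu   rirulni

rerkospit ~ rirkuspit, dalfuser ~ dalfusir — Devasan e corresponds to Velenish i after a consonant, before r.
fundako ~ fundaku — Devasan o corresponds to Velenish u word-finally.
Applying these to Devasan 'rerulno':
  rerulno → rirulno   (e→i after a consonant, before r)
  rirulno → rirulnu   (o→u word-finally)
So the Velenish cognate is 'rirulnu'.

rirulnu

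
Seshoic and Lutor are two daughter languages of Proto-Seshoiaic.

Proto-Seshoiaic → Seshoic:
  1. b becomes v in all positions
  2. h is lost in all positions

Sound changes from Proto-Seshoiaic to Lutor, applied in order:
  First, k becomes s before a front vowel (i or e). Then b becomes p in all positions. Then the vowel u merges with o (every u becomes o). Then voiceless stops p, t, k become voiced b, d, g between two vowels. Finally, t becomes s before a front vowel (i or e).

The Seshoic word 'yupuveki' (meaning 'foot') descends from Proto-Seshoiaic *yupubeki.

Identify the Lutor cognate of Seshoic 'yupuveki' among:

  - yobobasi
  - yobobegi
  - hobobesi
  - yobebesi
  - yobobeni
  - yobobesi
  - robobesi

yobobesi

Lutor: start from *yupubeki.
  rule 1 (palatalisation): yupubeki → yupubesi
  rule 2 (unconditioned shift): yupubesi → yupupesi
  rule 3 (vowel merger): yupupesi → yopopesi
  rule 4 (intervocalic voicing): yopopesi → yobobesi
  rule 5: no change — yobobesi
  ⇒ Lutor yobobesi
Among the options, 'yobobesi' alone shows every Lutor change applied in order.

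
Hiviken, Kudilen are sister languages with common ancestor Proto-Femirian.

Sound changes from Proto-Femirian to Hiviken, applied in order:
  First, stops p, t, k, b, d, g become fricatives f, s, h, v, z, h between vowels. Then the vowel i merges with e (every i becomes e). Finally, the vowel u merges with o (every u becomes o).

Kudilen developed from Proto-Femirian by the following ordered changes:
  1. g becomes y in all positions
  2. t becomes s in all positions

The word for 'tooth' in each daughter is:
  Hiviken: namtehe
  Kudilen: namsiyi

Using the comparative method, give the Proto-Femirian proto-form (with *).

Position 6: Hiviken has h, Kudilen has y. Taking the neighbouring segments as reconstructed: Hiviken h could go back to *k or *g or *h; Kudilen y could go back to *g or *y — the one source consistent with every daughter is *g.
Position 7: Hiviken has e, Kudilen has i. Kudilen preserves i here (none of its changes turn any other segment into i), so the proto-segment is *i.
Position 4: Hiviken has t, Kudilen has s. Hiviken preserves t here (none of its changes turn any other segment into t), so the proto-segment is *t.
This points to *namtigi. Verify forward in each daughter:
Hiviken: start from *namtigi.
  rule 1 (intervocalic lenition): namtigi → namtihi
  rule 2 (vowel merger): namtihi → namtehe
  rule 3: no change — namtehe
  ⇒ Hiviken namtehe
Kudilen: *namtigi > namtiyi > namsiyi  (by unconditioned shift, unconditioned shift)
No other proto-form is consistent with every reflex, so the reconstruction is *namtigi.

*namtigi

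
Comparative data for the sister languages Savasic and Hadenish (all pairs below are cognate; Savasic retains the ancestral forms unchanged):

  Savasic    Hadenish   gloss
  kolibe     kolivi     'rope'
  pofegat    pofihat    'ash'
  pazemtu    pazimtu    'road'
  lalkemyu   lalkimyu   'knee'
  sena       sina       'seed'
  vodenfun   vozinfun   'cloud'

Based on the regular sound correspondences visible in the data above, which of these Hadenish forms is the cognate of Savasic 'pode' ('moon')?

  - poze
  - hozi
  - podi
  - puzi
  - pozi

vodenfun ~ vozinfun — Savasic d corresponds to Hadenish z between vowels (before a front vowel).
kolibe ~ kolivi — Savasic e corresponds to Hadenish i word-finally.
Applying these to Savasic 'pode':
  pode → poze   (d→z between vowels (before a front vowel))
  poze → pozi   (e→i word-finally)
So the Hadenish cognate is 'pozi'.

pozi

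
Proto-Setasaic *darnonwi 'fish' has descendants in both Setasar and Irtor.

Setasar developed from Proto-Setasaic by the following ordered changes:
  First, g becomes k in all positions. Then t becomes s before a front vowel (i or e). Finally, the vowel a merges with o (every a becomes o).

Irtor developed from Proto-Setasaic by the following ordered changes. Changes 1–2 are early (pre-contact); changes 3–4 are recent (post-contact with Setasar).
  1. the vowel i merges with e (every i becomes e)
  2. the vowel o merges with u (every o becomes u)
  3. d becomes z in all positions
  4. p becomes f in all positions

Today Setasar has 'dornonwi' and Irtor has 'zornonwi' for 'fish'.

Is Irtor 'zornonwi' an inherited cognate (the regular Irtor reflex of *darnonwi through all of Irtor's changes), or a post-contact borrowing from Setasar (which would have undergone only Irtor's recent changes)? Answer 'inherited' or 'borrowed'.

borrowed

If inherited, *darnonwi would pass through all of Irtor's changes:
Irtor: *darnonwi > darnonwe > darnunwe > zarnunwe  (by vowel merger, vowel merger, unconditioned shift)
If borrowed from Setasar 'dornonwi' after the early changes, it would undergo only the recent ones:
  rule 3 (unconditioned shift): dornonwi → zornonwi
  rule 4 (unconditioned shift): no change (zornonwi)
  ⇒ as a loan: zornonwi
Irtor 'zornonwi' matches the loan outcome 'zornonwi', not the inherited 'zarnunwe' — it skipped the early Irtor changes, so it was borrowed from Setasar.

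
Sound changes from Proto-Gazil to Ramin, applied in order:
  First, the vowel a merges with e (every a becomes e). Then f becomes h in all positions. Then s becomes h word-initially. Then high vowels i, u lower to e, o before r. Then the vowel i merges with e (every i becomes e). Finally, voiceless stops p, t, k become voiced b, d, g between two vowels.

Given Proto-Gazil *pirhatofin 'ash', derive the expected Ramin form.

perhedohen

Ramin: start from *pirhatofin.
  rule 1 (vowel merger): pirhatofin → pirhetofin
  rule 2 (unconditioned shift): pirhetofin → pirhetohin
  rule 3: no change — pirhetohin
  rule 4 (pre-rhotic lowering): pirhetohin → perhetohin
  rule 5 (vowel merger): perhetohin → perhetohen
  rule 6 (intervocalic voicing): perhetohen → perhedohen
  ⇒ Ramin perhedohen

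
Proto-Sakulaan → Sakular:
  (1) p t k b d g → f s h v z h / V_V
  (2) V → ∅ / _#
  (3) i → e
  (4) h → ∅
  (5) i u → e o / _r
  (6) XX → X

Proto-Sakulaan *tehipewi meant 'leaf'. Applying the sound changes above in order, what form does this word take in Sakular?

tefew

Sakular: *tehipewi > tehifewi > tehifew > tehefew > teefew > tefew  (by intervocalic lenition, apocope, vowel merger, h-loss, degemination)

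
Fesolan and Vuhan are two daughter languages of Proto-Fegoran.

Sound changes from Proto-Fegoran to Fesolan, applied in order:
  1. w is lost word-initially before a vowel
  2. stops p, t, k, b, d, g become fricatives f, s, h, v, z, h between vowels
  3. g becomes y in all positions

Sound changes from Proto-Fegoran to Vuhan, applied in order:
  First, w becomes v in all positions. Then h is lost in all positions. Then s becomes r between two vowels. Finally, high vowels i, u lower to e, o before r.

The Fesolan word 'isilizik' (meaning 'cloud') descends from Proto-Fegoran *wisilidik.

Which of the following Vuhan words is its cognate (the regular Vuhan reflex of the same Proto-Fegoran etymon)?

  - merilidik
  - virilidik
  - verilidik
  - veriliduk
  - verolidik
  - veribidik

verilidik

Vuhan: *wisilidik > visilidik > virilidik > verilidik  (by unconditioned shift, rhotacism, pre-rhotic lowering)
Only 'verilidik' matches the regular Vuhan development of *wisilidik.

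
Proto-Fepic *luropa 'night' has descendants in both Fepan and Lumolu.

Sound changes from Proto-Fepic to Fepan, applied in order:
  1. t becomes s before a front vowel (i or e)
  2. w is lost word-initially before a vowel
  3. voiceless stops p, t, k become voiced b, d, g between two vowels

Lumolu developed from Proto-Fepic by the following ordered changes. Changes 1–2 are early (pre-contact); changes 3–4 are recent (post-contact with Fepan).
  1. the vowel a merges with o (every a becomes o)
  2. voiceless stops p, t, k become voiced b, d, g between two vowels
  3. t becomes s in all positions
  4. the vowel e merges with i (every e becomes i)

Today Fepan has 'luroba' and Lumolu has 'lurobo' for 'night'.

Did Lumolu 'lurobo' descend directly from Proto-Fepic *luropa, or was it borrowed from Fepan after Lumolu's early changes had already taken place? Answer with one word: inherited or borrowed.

inherited

If inherited, *luropa would pass through all of Lumolu's changes:
Lumolu: *luropa > luropo > lurobo  (by vowel merger, intervocalic voicing)
If borrowed from Fepan 'luroba' after the early changes, it would undergo only the recent ones:
  rule 3 (unconditioned shift): no change (luroba)
  rule 4 (vowel merger): no change (luroba)
  ⇒ as a loan: luroba
Lumolu 'lurobo' matches the inherited outcome exactly, so it is an inherited cognate, not a loan.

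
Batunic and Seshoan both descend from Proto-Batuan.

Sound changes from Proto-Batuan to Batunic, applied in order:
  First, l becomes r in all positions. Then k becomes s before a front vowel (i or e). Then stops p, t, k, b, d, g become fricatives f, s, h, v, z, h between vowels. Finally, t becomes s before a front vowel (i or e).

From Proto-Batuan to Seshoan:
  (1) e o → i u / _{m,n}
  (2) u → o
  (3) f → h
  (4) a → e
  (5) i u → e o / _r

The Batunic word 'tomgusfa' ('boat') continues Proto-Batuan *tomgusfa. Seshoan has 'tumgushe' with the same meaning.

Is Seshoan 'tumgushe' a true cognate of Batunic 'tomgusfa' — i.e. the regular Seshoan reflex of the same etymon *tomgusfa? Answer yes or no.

Derive the expected Seshoan reflex of *tomgusfa:
Seshoan: *tomgusfa
  tomgusfa → tumgusfa   [pre-nasal raising]
  tumgusfa → tomgosfa   [vowel merger]
  tomgosfa → tomgosha   [unconditioned shift]
  tomgosha → tomgoshe   [vowel merger]
  tomgoshe (rule 5 does not apply)
  giving Seshoan tomgoshe.
The regular Seshoan reflex would be 'tomgoshe', but the attested form is 'tumgushe'. The correspondence is irregular, so they are not cognates (the Seshoan form has a different source).

no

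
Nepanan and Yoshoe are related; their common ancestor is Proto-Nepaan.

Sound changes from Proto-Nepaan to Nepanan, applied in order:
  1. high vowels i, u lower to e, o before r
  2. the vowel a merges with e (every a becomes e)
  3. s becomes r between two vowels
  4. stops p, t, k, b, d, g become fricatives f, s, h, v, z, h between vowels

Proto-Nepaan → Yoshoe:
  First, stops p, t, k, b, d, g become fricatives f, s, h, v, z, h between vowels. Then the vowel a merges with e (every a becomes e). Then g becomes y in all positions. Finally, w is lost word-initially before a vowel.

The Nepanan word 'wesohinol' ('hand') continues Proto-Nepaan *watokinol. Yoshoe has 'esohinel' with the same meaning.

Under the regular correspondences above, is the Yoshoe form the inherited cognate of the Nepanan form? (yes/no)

no

Derive the expected Yoshoe reflex of *watokinol:
Yoshoe: start from *watokinol.
  rule 1 (intervocalic lenition): watokinol → wasohinol
  rule 2 (vowel merger): wasohinol → wesohinol
  rule 3: no change — wesohinol
  rule 4 (glide loss): wesohinol → esohinol
  ⇒ Yoshoe esohinol
The regular Yoshoe reflex would be 'esohinol', but the attested form is 'esohinel'. The correspondence is irregular, so they are not cognates (the Yoshoe form has a different source).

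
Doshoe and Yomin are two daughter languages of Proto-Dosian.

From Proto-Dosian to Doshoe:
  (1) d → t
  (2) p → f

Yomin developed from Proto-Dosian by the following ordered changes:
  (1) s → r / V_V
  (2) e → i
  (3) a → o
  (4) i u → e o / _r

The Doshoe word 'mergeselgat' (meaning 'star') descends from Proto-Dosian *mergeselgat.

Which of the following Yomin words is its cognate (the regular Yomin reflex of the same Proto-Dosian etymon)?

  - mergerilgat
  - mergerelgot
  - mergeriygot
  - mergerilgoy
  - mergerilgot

mergerilgot

Yomin: *mergeselgat > mergerelgat > mirgirilgat > mirgirilgot > mergerilgot  (by rhotacism, vowel merger, vowel merger, pre-rhotic lowering)
Among the options, 'mergerilgot' alone shows every Yomin change applied in order.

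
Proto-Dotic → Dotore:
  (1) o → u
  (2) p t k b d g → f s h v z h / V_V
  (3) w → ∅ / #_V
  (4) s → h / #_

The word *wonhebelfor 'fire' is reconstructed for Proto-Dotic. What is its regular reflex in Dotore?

unhevelfur

Dotore: *wonhebelfor
  wonhebelfor → wunhebelfur   [vowel merger]
  wunhebelfur → wunhevelfur   [intervocalic lenition]
  wunhevelfur → unhevelfur   [glide loss]
  unhevelfur (rule 4 does not apply)
  giving Dotore unhevelfur.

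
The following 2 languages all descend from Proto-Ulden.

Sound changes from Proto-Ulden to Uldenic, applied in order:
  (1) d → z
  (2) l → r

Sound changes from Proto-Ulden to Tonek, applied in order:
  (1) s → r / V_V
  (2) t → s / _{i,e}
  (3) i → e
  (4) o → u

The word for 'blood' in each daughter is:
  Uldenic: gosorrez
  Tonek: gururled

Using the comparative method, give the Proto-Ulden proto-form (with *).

*gosorled

Position 6: Uldenic has r, Tonek has l. Tonek preserves l here (none of its changes turn any other segment into l), so the proto-segment is *l.
Position 3: Uldenic has s, Tonek has r. Uldenic preserves s here (none of its changes turn any other segment into s), so the proto-segment is *s.
Position 2: Uldenic has o, Tonek has u. Uldenic preserves o here (none of its changes turn any other segment into o), so the proto-segment is *o.
This points to *gosorled. Verify forward in each daughter:
Uldenic: start from *gosorled.
  rule 1 (unconditioned shift): gosorled → gosorlez
  rule 2 (unconditioned shift): gosorlez → gosorrez
  ⇒ Uldenic gosorrez
Tonek: *gosorled > gororled > gururled  (by rhotacism, vowel merger)
*gosorled is the unique common source.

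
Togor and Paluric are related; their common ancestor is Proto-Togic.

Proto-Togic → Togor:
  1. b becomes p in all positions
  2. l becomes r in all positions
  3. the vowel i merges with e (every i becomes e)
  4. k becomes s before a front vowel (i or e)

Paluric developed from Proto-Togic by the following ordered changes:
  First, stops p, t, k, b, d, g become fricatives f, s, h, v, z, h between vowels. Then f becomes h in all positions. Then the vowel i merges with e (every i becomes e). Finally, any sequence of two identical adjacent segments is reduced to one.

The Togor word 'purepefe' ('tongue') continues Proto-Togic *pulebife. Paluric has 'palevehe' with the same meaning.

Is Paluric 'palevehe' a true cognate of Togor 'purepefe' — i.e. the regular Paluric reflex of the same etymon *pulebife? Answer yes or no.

no

Derive the expected Paluric reflex of *pulebife:
Paluric: *pulebife
  pulebife → pulevife   [intervocalic lenition]
  pulevife → pulevihe   [unconditioned shift]
  pulevihe → pulevehe   [vowel merger]
  pulevehe (rule 4 does not apply)
  giving Paluric pulevehe.
The regular Paluric reflex would be 'pulevehe', but the attested form is 'palevehe'. The correspondence is irregular, so they are not cognates (the Paluric form has a different source).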